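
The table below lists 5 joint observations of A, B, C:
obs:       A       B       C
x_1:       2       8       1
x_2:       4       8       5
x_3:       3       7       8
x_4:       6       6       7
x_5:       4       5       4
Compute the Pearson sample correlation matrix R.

Step 1 — column means:
  mean(A) = (2 + 4 + 3 + 6 + 4) / 5 = 19/5 = 3.8
  mean(B) = (8 + 8 + 7 + 6 + 5) / 5 = 34/5 = 6.8
  mean(C) = (1 + 5 + 8 + 7 + 4) / 5 = 25/5 = 5

Step 2 — sample variances and covariances s[i,j] = (1/(n-1)) · Σ_k (x_{k,i} - mean_i) · (x_{k,j} - mean_j), with n-1 = 4:
  s[A,A] = ((-1.8)·(-1.8) + (0.2)·(0.2) + (-0.8)·(-0.8) + (2.2)·(2.2) + (0.2)·(0.2)) / 4 = 8.8/4 = 2.2
  s[A,B] = ((-1.8)·(1.2) + (0.2)·(1.2) + (-0.8)·(0.2) + (2.2)·(-0.8) + (0.2)·(-1.8)) / 4 = -4.2/4 = -1.05
  s[A,C] = ((-1.8)·(-4) + (0.2)·(0) + (-0.8)·(3) + (2.2)·(2) + (0.2)·(-1)) / 4 = 9/4 = 2.25
  s[B,B] = ((1.2)·(1.2) + (1.2)·(1.2) + (0.2)·(0.2) + (-0.8)·(-0.8) + (-1.8)·(-1.8)) / 4 = 6.8/4 = 1.7
  s[B,C] = ((1.2)·(-4) + (1.2)·(0) + (0.2)·(3) + (-0.8)·(2) + (-1.8)·(-1)) / 4 = -4/4 = -1
  s[C,C] = ((-4)·(-4) + (0)·(0) + (3)·(3) + (2)·(2) + (-1)·(-1)) / 4 = 30/4 = 7.5
  Sample standard deviations s_i = √(s[i,i]):
  s(A) = √(2.2) = 1.4832
  s(B) = √(1.7) = 1.3038
  s(C) = √(7.5) = 2.7386

Step 3 — r_{ij} = s_{ij} / (s_i · s_j):
  r[A,A] = 1 (diagonal).
  r[A,B] = -1.05 / (1.4832 · 1.3038) = -1.05 / 1.9339 = -0.5429
  r[A,C] = 2.25 / (1.4832 · 2.7386) = 2.25 / 4.062 = 0.5539
  r[B,B] = 1 (diagonal).
  r[B,C] = -1 / (1.3038 · 2.7386) = -1 / 3.5707 = -0.2801
  r[C,C] = 1 (diagonal).

R is symmetric with unit diagonal. Assembling:

R = [[1, -0.5429, 0.5539],
 [-0.5429, 1, -0.2801],
 [0.5539, -0.2801, 1]]


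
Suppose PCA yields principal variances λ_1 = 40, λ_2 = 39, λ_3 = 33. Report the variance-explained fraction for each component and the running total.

Step 1 — total variance = trace(Sigma) = Σ λ_i = 40 + 39 + 33 = 112.

Step 2 — fraction explained by component i = λ_i / Σ λ:
  PC1: 40/112 = 0.3571
  PC2: 39/112 = 0.3482
  PC3: 33/112 = 0.2946

Step 3 — cumulative fraction after k components = (λ_1 + ... + λ_k) / Σ λ:
  k = 1: 40/112 = 0.3571
  k = 2: (40 + 39)/112 = 79/112 = 0.7054
  k = 3: (40 + 39 + 33)/112 = 112/112 = 1

Summary (fraction, with percent):

explained: PC1 0.3571 (35.71%), PC2 0.3482 (34.82%), PC3 0.2946 (29.46%);  cumulative: 0.3571, 0.7054, 1


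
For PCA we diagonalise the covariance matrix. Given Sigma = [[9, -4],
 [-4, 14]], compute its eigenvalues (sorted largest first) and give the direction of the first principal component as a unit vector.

Step 1 — characteristic polynomial of 2×2 Sigma:
  det(Sigma - λI) = λ² - trace · λ + det = 0.
  trace = 9 + 14 = 23, det = 9·14 - (-4)² = 110.
Step 2 — discriminant:
  Δ = trace² - 4·det = 529 - 440 = 89.
Step 3 — eigenvalues:
  λ = (trace ± √Δ)/2 = (23 ± 9.434)/2,
  λ_1 = 16.217,  λ_2 = 6.783.

Step 4 — unit eigenvector for λ_1: solve (Sigma - λ_1 I)v = 0. First row:
  (9 - 16.217)·v_x + (-4)·v_y = 0, i.e. (-7.217)·v_x + (-4)·v_y = 0,
  so v ∝ (b, λ_1 - a) = (-4, 7.217); multiply by -1 so the first entry is positive: u = (4, -7.217).
  ||u|| = √((4)² + (-7.217)²) = √(68.085) ≈ 8.2514,
  v_1 = u/||u|| ≈ (0.4848, -0.8746) (||v_1|| = 1).

λ_1 = 16.217,  λ_2 = 6.783;  v_1 ≈ (0.4848, -0.8746)


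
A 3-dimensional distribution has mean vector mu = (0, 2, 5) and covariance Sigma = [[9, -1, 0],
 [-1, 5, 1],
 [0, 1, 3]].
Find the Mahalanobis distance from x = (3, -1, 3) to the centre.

Step 1 — centre the observation: (x - mu) = (3, -3, -2).

Step 2 — invert Sigma (cofactor / det for 3×3, or solve directly):
  Sigma^{-1} = [[0.1138, 0.0244, -0.0081],
 [0.0244, 0.2195, -0.0732],
 [-0.0081, -0.0732, 0.3577]].

Step 3 — form the quadratic (x - mu)^T · Sigma^{-1} · (x - mu):
  Sigma^{-1} · (x - mu) = (0.2846, -0.439, -0.5203).
  (x - mu)^T · [Sigma^{-1} · (x - mu)] = (3)·(0.2846) + (-3)·(-0.439) + (-2)·(-0.5203) = 3.2114.

Step 4 — take square root: d = √(3.2114) ≈ 1.792.

d(x, mu) = √(3.2114) ≈ 1.792


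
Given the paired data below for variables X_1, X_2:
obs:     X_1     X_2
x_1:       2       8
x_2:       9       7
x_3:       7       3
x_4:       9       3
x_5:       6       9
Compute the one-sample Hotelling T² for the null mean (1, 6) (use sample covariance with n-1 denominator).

Step 1 — sample mean vector:
  mean(X_1) = (2 + 9 + 7 + 9 + 6) / 5 = 33/5 = 6.6
  mean(X_2) = (8 + 7 + 3 + 3 + 9) / 5 = 30/5 = 6
  x̄ = (6.6, 6),  deviation x̄ - mu_0 = (6.6, 6) - (1, 6) = (5.6, 0).

Step 2 — sample covariance matrix, S[i,j] = (1/(n-1)) · Σ_k (x_{k,i} - mean_i) · (x_{k,j} - mean_j), divisor n-1 = 4:
  S[X_1,X_1] = ((-4.6)·(-4.6) + (2.4)·(2.4) + (0.4)·(0.4) + (2.4)·(2.4) + (-0.6)·(-0.6)) / 4 = 33.2/4 = 8.3
  S[X_1,X_2] = ((-4.6)·(2) + (2.4)·(1) + (0.4)·(-3) + (2.4)·(-3) + (-0.6)·(3)) / 4 = -17/4 = -4.25
  S[X_2,X_2] = ((2)·(2) + (1)·(1) + (-3)·(-3) + (-3)·(-3) + (3)·(3)) / 4 = 32/4 = 8
  S = [[8.3, -4.25],
 [-4.25, 8]].

Step 3 — invert S. det(S) = 8.3·8 - (-4.25)² = 48.3375.
  S^{-1} = (1/det) · [[d, -b], [-b, a]] = [[0.1655, 0.0879],
 [0.0879, 0.1717]].

Step 4 — quadratic form (x̄ - mu_0)^T · S^{-1} · (x̄ - mu_0):
  S^{-1} · (x̄ - mu_0) = (0.9268, 0.4924),
  (x̄ - mu_0)^T · [...] = (5.6)·(0.9268) + (0)·(0.4924) = 5.1902.

Step 5 — scale by n: T² = 5 · 5.1902 = 25.9509.

T² ≈ 25.9509


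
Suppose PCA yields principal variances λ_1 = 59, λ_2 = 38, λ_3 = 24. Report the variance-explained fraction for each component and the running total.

Step 1 — total variance = trace(Sigma) = Σ λ_i = 59 + 38 + 24 = 121.

Step 2 — fraction explained by component i = λ_i / Σ λ:
  PC1: 59/121 = 0.4876
  PC2: 38/121 = 0.314
  PC3: 24/121 = 0.1983

Step 3 — cumulative fraction after k components = (λ_1 + ... + λ_k) / Σ λ:
  k = 1: 59/121 = 0.4876
  k = 2: (59 + 38)/121 = 97/121 = 0.8017
  k = 3: (59 + 38 + 24)/121 = 121/121 = 1

Summary (fraction, with percent):

explained: PC1 0.4876 (48.76%), PC2 0.314 (31.4%), PC3 0.1983 (19.83%);  cumulative: 0.4876, 0.8017, 1


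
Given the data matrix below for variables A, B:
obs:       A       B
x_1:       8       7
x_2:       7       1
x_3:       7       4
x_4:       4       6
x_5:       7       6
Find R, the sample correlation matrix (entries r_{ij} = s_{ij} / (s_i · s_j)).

Step 1 — column means:
  mean(A) = (8 + 7 + 7 + 4 + 7) / 5 = 33/5 = 6.6
  mean(B) = (7 + 1 + 4 + 6 + 6) / 5 = 24/5 = 4.8

Step 2 — sample variances and covariances s[i,j] = (1/(n-1)) · Σ_k (x_{k,i} - mean_i) · (x_{k,j} - mean_j), with n-1 = 4:
  s[A,A] = ((1.4)·(1.4) + (0.4)·(0.4) + (0.4)·(0.4) + (-2.6)·(-2.6) + (0.4)·(0.4)) / 4 = 9.2/4 = 2.3
  s[A,B] = ((1.4)·(2.2) + (0.4)·(-3.8) + (0.4)·(-0.8) + (-2.6)·(1.2) + (0.4)·(1.2)) / 4 = -1.4/4 = -0.35
  s[B,B] = ((2.2)·(2.2) + (-3.8)·(-3.8) + (-0.8)·(-0.8) + (1.2)·(1.2) + (1.2)·(1.2)) / 4 = 22.8/4 = 5.7
  Sample standard deviations s_i = √(s[i,i]):
  s(A) = √(2.3) = 1.5166
  s(B) = √(5.7) = 2.3875

Step 3 — r_{ij} = s_{ij} / (s_i · s_j):
  r[A,A] = 1 (diagonal).
  r[A,B] = -0.35 / (1.5166 · 2.3875) = -0.35 / 3.6208 = -0.0967
  r[B,B] = 1 (diagonal).

R is symmetric with unit diagonal. Assembling:

R = [[1, -0.0967],
 [-0.0967, 1]]


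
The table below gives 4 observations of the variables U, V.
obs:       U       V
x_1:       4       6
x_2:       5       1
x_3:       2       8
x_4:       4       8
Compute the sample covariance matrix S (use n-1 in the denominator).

Step 1 — column means:
  mean(U) = (4 + 5 + 2 + 4) / 4 = 15/4 = 3.75
  mean(V) = (6 + 1 + 8 + 8) / 4 = 23/4 = 5.75

Step 2 — sample covariance S[i,j] = (1/(n-1)) · Σ_k (x_{k,i} - mean_i) · (x_{k,j} - mean_j), with n-1 = 3.
  S[U,U] = ((0.25)·(0.25) + (1.25)·(1.25) + (-1.75)·(-1.75) + (0.25)·(0.25)) / 3 = 4.75/3 = 1.5833
  S[U,V] = ((0.25)·(0.25) + (1.25)·(-4.75) + (-1.75)·(2.25) + (0.25)·(2.25)) / 3 = -9.25/3 = -3.0833
  S[V,V] = ((0.25)·(0.25) + (-4.75)·(-4.75) + (2.25)·(2.25) + (2.25)·(2.25)) / 3 = 32.75/3 = 10.9167

S is symmetric (S[j,i] = S[i,j]). Assembling:

S = [[1.5833, -3.0833],
 [-3.0833, 10.9167]]


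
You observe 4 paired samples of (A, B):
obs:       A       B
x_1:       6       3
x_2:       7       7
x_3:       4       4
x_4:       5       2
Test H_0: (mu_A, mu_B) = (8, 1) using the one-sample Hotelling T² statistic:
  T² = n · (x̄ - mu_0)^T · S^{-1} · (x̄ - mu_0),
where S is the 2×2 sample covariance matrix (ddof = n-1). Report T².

Step 1 — sample mean vector:
  mean(A) = (6 + 7 + 4 + 5) / 4 = 22/4 = 5.5
  mean(B) = (3 + 7 + 4 + 2) / 4 = 16/4 = 4
  x̄ = (5.5, 4),  deviation x̄ - mu_0 = (5.5, 4) - (8, 1) = (-2.5, 3).

Step 2 — sample covariance matrix, S[i,j] = (1/(n-1)) · Σ_k (x_{k,i} - mean_i) · (x_{k,j} - mean_j), divisor n-1 = 3:
  S[A,A] = ((0.5)·(0.5) + (1.5)·(1.5) + (-1.5)·(-1.5) + (-0.5)·(-0.5)) / 3 = 5/3 = 1.6667
  S[A,B] = ((0.5)·(-1) + (1.5)·(3) + (-1.5)·(0) + (-0.5)·(-2)) / 3 = 5/3 = 1.6667
  S[B,B] = ((-1)·(-1) + (3)·(3) + (0)·(0) + (-2)·(-2)) / 3 = 14/3 = 4.6667
  S = [[1.6667, 1.6667],
 [1.6667, 4.6667]].

Step 3 — invert S. det(S) = 1.6667·4.6667 - (1.6667)² = 5.
  S^{-1} = (1/det) · [[d, -b], [-b, a]] = [[0.9333, -0.3333],
 [-0.3333, 0.3333]].

Step 4 — quadratic form (x̄ - mu_0)^T · S^{-1} · (x̄ - mu_0):
  S^{-1} · (x̄ - mu_0) = (-3.3333, 1.8333),
  (x̄ - mu_0)^T · [...] = (-2.5)·(-3.3333) + (3)·(1.8333) = 13.8333.

Step 5 — scale by n: T² = 4 · 13.8333 = 55.3333.

T² ≈ 55.3333


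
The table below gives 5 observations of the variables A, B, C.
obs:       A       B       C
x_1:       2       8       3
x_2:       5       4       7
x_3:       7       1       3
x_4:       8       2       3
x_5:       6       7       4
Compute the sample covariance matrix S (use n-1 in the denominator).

Step 1 — column means:
  mean(A) = (2 + 5 + 7 + 8 + 6) / 5 = 28/5 = 5.6
  mean(B) = (8 + 4 + 1 + 2 + 7) / 5 = 22/5 = 4.4
  mean(C) = (3 + 7 + 3 + 3 + 4) / 5 = 20/5 = 4

Step 2 — sample covariance S[i,j] = (1/(n-1)) · Σ_k (x_{k,i} - mean_i) · (x_{k,j} - mean_j), with n-1 = 4.
  S[A,A] = ((-3.6)·(-3.6) + (-0.6)·(-0.6) + (1.4)·(1.4) + (2.4)·(2.4) + (0.4)·(0.4)) / 4 = 21.2/4 = 5.3
  S[A,B] = ((-3.6)·(3.6) + (-0.6)·(-0.4) + (1.4)·(-3.4) + (2.4)·(-2.4) + (0.4)·(2.6)) / 4 = -22.2/4 = -5.55
  S[A,C] = ((-3.6)·(-1) + (-0.6)·(3) + (1.4)·(-1) + (2.4)·(-1) + (0.4)·(0)) / 4 = -2/4 = -0.5
  S[B,B] = ((3.6)·(3.6) + (-0.4)·(-0.4) + (-3.4)·(-3.4) + (-2.4)·(-2.4) + (2.6)·(2.6)) / 4 = 37.2/4 = 9.3
  S[B,C] = ((3.6)·(-1) + (-0.4)·(3) + (-3.4)·(-1) + (-2.4)·(-1) + (2.6)·(0)) / 4 = 1/4 = 0.25
  S[C,C] = ((-1)·(-1) + (3)·(3) + (-1)·(-1) + (-1)·(-1) + (0)·(0)) / 4 = 12/4 = 3

S is symmetric (S[j,i] = S[i,j]). Assembling:

S = [[5.3, -5.55, -0.5],
 [-5.55, 9.3, 0.25],
 [-0.5, 0.25, 3]]


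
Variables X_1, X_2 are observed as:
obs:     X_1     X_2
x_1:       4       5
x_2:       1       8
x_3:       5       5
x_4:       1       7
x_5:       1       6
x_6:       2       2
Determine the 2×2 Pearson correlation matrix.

Step 1 — column means:
  mean(X_1) = (4 + 1 + 5 + 1 + 1 + 2) / 6 = 14/6 = 2.3333
  mean(X_2) = (5 + 8 + 5 + 7 + 6 + 2) / 6 = 33/6 = 5.5

Step 2 — sample variances and covariances s[i,j] = (1/(n-1)) · Σ_k (x_{k,i} - mean_i) · (x_{k,j} - mean_j), with n-1 = 5:
  s[X_1,X_1] = ((1.6667)·(1.6667) + (-1.3333)·(-1.3333) + (2.6667)·(2.6667) + (-1.3333)·(-1.3333) + (-1.3333)·(-1.3333) + (-0.3333)·(-0.3333)) / 5 = 15.3333/5 = 3.0667
  s[X_1,X_2] = ((1.6667)·(-0.5) + (-1.3333)·(2.5) + (2.6667)·(-0.5) + (-1.3333)·(1.5) + (-1.3333)·(0.5) + (-0.3333)·(-3.5)) / 5 = -7/5 = -1.4
  s[X_2,X_2] = ((-0.5)·(-0.5) + (2.5)·(2.5) + (-0.5)·(-0.5) + (1.5)·(1.5) + (0.5)·(0.5) + (-3.5)·(-3.5)) / 5 = 21.5/5 = 4.3
  Sample standard deviations s_i = √(s[i,i]):
  s(X_1) = √(3.0667) = 1.7512
  s(X_2) = √(4.3) = 2.0736

Step 3 — r_{ij} = s_{ij} / (s_i · s_j):
  r[X_1,X_1] = 1 (diagonal).
  r[X_1,X_2] = -1.4 / (1.7512 · 2.0736) = -1.4 / 3.6313 = -0.3855
  r[X_2,X_2] = 1 (diagonal).

R is symmetric with unit diagonal. Assembling:

R = [[1, -0.3855],
 [-0.3855, 1]]


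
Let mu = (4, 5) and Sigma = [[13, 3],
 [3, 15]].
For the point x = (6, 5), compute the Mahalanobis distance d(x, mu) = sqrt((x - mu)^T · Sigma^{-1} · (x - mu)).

Step 1 — centre the observation: (x - mu) = (2, 0).

Step 2 — invert Sigma. det(Sigma) = 13·15 - (3)² = 186.
  Sigma^{-1} = (1/det) · [[d, -b], [-b, a]] = [[0.0806, -0.0161],
 [-0.0161, 0.0699]].

Step 3 — form the quadratic (x - mu)^T · Sigma^{-1} · (x - mu):
  Sigma^{-1} · (x - mu) = (0.1613, -0.0323).
  (x - mu)^T · [Sigma^{-1} · (x - mu)] = (2)·(0.1613) + (0)·(-0.0323) = 0.3226.

Step 4 — take square root: d = √(0.3226) ≈ 0.568.

d(x, mu) = √(0.3226) ≈ 0.568


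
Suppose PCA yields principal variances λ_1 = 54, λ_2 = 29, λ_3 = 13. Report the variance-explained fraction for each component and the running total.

Step 1 — total variance = trace(Sigma) = Σ λ_i = 54 + 29 + 13 = 96.

Step 2 — fraction explained by component i = λ_i / Σ λ:
  PC1: 54/96 = 0.5625
  PC2: 29/96 = 0.3021
  PC3: 13/96 = 0.1354

Step 3 — cumulative fraction after k components = (λ_1 + ... + λ_k) / Σ λ:
  k = 1: 54/96 = 0.5625
  k = 2: (54 + 29)/96 = 83/96 = 0.8646
  k = 3: (54 + 29 + 13)/96 = 96/96 = 1

Summary (fraction, with percent):

explained: PC1 0.5625 (56.25%), PC2 0.3021 (30.21%), PC3 0.1354 (13.54%);  cumulative: 0.5625, 0.8646, 1


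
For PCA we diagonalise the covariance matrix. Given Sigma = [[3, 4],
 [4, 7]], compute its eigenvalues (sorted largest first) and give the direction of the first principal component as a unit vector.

Step 1 — characteristic polynomial of 2×2 Sigma:
  det(Sigma - λI) = λ² - trace · λ + det = 0.
  trace = 3 + 7 = 10, det = 3·7 - (4)² = 5.
Step 2 — discriminant:
  Δ = trace² - 4·det = 100 - 20 = 80.
Step 3 — eigenvalues:
  λ = (trace ± √Δ)/2 = (10 ± 8.9443)/2,
  λ_1 = 9.4721,  λ_2 = 0.5279.

Step 4 — unit eigenvector for λ_1: solve (Sigma - λ_1 I)v = 0. First row:
  (3 - 9.4721)·v_x + (4)·v_y = 0, i.e. (-6.4721)·v_x + (4)·v_y = 0,
  so v ∝ (b, λ_1 - a) = (4, 6.4721) = u.
  ||u|| = √((4)² + (6.4721)²) = √(57.8885) ≈ 7.6085,
  v_1 = u/||u|| ≈ (0.5257, 0.8507) (||v_1|| = 1).

λ_1 = 9.4721,  λ_2 = 0.5279;  v_1 ≈ (0.5257, 0.8507)


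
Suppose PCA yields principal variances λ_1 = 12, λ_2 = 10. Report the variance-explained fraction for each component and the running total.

Step 1 — total variance = trace(Sigma) = Σ λ_i = 12 + 10 = 22.

Step 2 — fraction explained by component i = λ_i / Σ λ:
  PC1: 12/22 = 0.5455
  PC2: 10/22 = 0.4545

Step 3 — cumulative fraction after k components = (λ_1 + ... + λ_k) / Σ λ:
  k = 1: 12/22 = 0.5455
  k = 2: (12 + 10)/22 = 22/22 = 1

Summary (fraction, with percent):

explained: PC1 0.5455 (54.55%), PC2 0.4545 (45.45%);  cumulative: 0.5455, 1


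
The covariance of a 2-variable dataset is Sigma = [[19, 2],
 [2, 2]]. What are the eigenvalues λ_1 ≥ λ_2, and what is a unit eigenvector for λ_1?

Step 1 — characteristic polynomial of 2×2 Sigma:
  det(Sigma - λI) = λ² - trace · λ + det = 0.
  trace = 19 + 2 = 21, det = 19·2 - (2)² = 34.
Step 2 — discriminant:
  Δ = trace² - 4·det = 441 - 136 = 305.
Step 3 — eigenvalues:
  λ = (trace ± √Δ)/2 = (21 ± 17.4642)/2,
  λ_1 = 19.2321,  λ_2 = 1.7679.

Step 4 — unit eigenvector for λ_1: solve (Sigma - λ_1 I)v = 0. First row:
  (19 - 19.2321)·v_x + (2)·v_y = 0, i.e. (-0.2321)·v_x + (2)·v_y = 0,
  so v ∝ (b, λ_1 - a) = (2, 0.2321) = u.
  ||u|| = √((2)² + (0.2321)²) = √(4.0539) ≈ 2.0134,
  v_1 = u/||u|| ≈ (0.9933, 0.1153) (||v_1|| = 1).

λ_1 = 19.2321,  λ_2 = 1.7679;  v_1 ≈ (0.9933, 0.1153)


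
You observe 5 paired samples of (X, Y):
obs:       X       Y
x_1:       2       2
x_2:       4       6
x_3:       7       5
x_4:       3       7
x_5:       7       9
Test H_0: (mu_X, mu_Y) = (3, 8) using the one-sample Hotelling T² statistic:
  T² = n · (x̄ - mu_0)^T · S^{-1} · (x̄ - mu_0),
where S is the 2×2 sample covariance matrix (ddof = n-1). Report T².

Step 1 — sample mean vector:
  mean(X) = (2 + 4 + 7 + 3 + 7) / 5 = 23/5 = 4.6
  mean(Y) = (2 + 6 + 5 + 7 + 9) / 5 = 29/5 = 5.8
  x̄ = (4.6, 5.8),  deviation x̄ - mu_0 = (4.6, 5.8) - (3, 8) = (1.6, -2.2).

Step 2 — sample covariance matrix, S[i,j] = (1/(n-1)) · Σ_k (x_{k,i} - mean_i) · (x_{k,j} - mean_j), divisor n-1 = 4:
  S[X,X] = ((-2.6)·(-2.6) + (-0.6)·(-0.6) + (2.4)·(2.4) + (-1.6)·(-1.6) + (2.4)·(2.4)) / 4 = 21.2/4 = 5.3
  S[X,Y] = ((-2.6)·(-3.8) + (-0.6)·(0.2) + (2.4)·(-0.8) + (-1.6)·(1.2) + (2.4)·(3.2)) / 4 = 13.6/4 = 3.4
  S[Y,Y] = ((-3.8)·(-3.8) + (0.2)·(0.2) + (-0.8)·(-0.8) + (1.2)·(1.2) + (3.2)·(3.2)) / 4 = 26.8/4 = 6.7
  S = [[5.3, 3.4],
 [3.4, 6.7]].

Step 3 — invert S. det(S) = 5.3·6.7 - (3.4)² = 23.95.
  S^{-1} = (1/det) · [[d, -b], [-b, a]] = [[0.2797, -0.142],
 [-0.142, 0.2213]].

Step 4 — quadratic form (x̄ - mu_0)^T · S^{-1} · (x̄ - mu_0):
  S^{-1} · (x̄ - mu_0) = (0.7599, -0.714),
  (x̄ - mu_0)^T · [...] = (1.6)·(0.7599) + (-2.2)·(-0.714) = 2.7866.

Step 5 — scale by n: T² = 5 · 2.7866 = 13.9332.

T² ≈ 13.9332


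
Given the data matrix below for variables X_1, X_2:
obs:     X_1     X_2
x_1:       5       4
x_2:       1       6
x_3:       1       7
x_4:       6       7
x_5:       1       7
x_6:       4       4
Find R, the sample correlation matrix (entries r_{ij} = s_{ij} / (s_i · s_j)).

Step 1 — column means:
  mean(X_1) = (5 + 1 + 1 + 6 + 1 + 4) / 6 = 18/6 = 3
  mean(X_2) = (4 + 6 + 7 + 7 + 7 + 4) / 6 = 35/6 = 5.8333

Step 2 — sample variances and covariances s[i,j] = (1/(n-1)) · Σ_k (x_{k,i} - mean_i) · (x_{k,j} - mean_j), with n-1 = 5:
  s[X_1,X_1] = ((2)·(2) + (-2)·(-2) + (-2)·(-2) + (3)·(3) + (-2)·(-2) + (1)·(1)) / 5 = 26/5 = 5.2
  s[X_1,X_2] = ((2)·(-1.8333) + (-2)·(0.1667) + (-2)·(1.1667) + (3)·(1.1667) + (-2)·(1.1667) + (1)·(-1.8333)) / 5 = -7/5 = -1.4
  s[X_2,X_2] = ((-1.8333)·(-1.8333) + (0.1667)·(0.1667) + (1.1667)·(1.1667) + (1.1667)·(1.1667) + (1.1667)·(1.1667) + (-1.8333)·(-1.8333)) / 5 = 10.8333/5 = 2.1667
  Sample standard deviations s_i = √(s[i,i]):
  s(X_1) = √(5.2) = 2.2804
  s(X_2) = √(2.1667) = 1.472

Step 3 — r_{ij} = s_{ij} / (s_i · s_j):
  r[X_1,X_1] = 1 (diagonal).
  r[X_1,X_2] = -1.4 / (2.2804 · 1.472) = -1.4 / 3.3566 = -0.4171
  r[X_2,X_2] = 1 (diagonal).

R is symmetric with unit diagonal. Assembling:

R = [[1, -0.4171],
 [-0.4171, 1]]


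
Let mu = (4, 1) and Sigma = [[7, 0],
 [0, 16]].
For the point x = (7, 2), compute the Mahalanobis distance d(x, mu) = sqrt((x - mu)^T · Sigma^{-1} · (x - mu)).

Step 1 — centre the observation: (x - mu) = (3, 1).

Step 2 — invert Sigma. det(Sigma) = 7·16 - (0)² = 112.
  Sigma^{-1} = (1/det) · [[d, -b], [-b, a]] = [[0.1429, 0],
 [0, 0.0625]].

Step 3 — form the quadratic (x - mu)^T · Sigma^{-1} · (x - mu):
  Sigma^{-1} · (x - mu) = (0.4286, 0.0625).
  (x - mu)^T · [Sigma^{-1} · (x - mu)] = (3)·(0.4286) + (1)·(0.0625) = 1.3482.

Step 4 — take square root: d = √(1.3482) ≈ 1.1611.

d(x, mu) = √(1.3482) ≈ 1.1611


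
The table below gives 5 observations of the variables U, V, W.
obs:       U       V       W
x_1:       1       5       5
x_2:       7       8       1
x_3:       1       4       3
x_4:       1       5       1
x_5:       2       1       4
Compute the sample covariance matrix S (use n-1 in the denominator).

Step 1 — column means:
  mean(U) = (1 + 7 + 1 + 1 + 2) / 5 = 12/5 = 2.4
  mean(V) = (5 + 8 + 4 + 5 + 1) / 5 = 23/5 = 4.6
  mean(W) = (5 + 1 + 3 + 1 + 4) / 5 = 14/5 = 2.8

Step 2 — sample covariance S[i,j] = (1/(n-1)) · Σ_k (x_{k,i} - mean_i) · (x_{k,j} - mean_j), with n-1 = 4.
  S[U,U] = ((-1.4)·(-1.4) + (4.6)·(4.6) + (-1.4)·(-1.4) + (-1.4)·(-1.4) + (-0.4)·(-0.4)) / 4 = 27.2/4 = 6.8
  S[U,V] = ((-1.4)·(0.4) + (4.6)·(3.4) + (-1.4)·(-0.6) + (-1.4)·(0.4) + (-0.4)·(-3.6)) / 4 = 16.8/4 = 4.2
  S[U,W] = ((-1.4)·(2.2) + (4.6)·(-1.8) + (-1.4)·(0.2) + (-1.4)·(-1.8) + (-0.4)·(1.2)) / 4 = -9.6/4 = -2.4
  S[V,V] = ((0.4)·(0.4) + (3.4)·(3.4) + (-0.6)·(-0.6) + (0.4)·(0.4) + (-3.6)·(-3.6)) / 4 = 25.2/4 = 6.3
  S[V,W] = ((0.4)·(2.2) + (3.4)·(-1.8) + (-0.6)·(0.2) + (0.4)·(-1.8) + (-3.6)·(1.2)) / 4 = -10.4/4 = -2.6
  S[W,W] = ((2.2)·(2.2) + (-1.8)·(-1.8) + (0.2)·(0.2) + (-1.8)·(-1.8) + (1.2)·(1.2)) / 4 = 12.8/4 = 3.2

S is symmetric (S[j,i] = S[i,j]). Assembling:

S = [[6.8, 4.2, -2.4],
 [4.2, 6.3, -2.6],
 [-2.4, -2.6, 3.2]]


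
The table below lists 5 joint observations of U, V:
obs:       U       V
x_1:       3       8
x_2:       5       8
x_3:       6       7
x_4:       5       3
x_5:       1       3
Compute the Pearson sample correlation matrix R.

Step 1 — column means:
  mean(U) = (3 + 5 + 6 + 5 + 1) / 5 = 20/5 = 4
  mean(V) = (8 + 8 + 7 + 3 + 3) / 5 = 29/5 = 5.8

Step 2 — sample variances and covariances s[i,j] = (1/(n-1)) · Σ_k (x_{k,i} - mean_i) · (x_{k,j} - mean_j), with n-1 = 4:
  s[U,U] = ((-1)·(-1) + (1)·(1) + (2)·(2) + (1)·(1) + (-3)·(-3)) / 4 = 16/4 = 4
  s[U,V] = ((-1)·(2.2) + (1)·(2.2) + (2)·(1.2) + (1)·(-2.8) + (-3)·(-2.8)) / 4 = 8/4 = 2
  s[V,V] = ((2.2)·(2.2) + (2.2)·(2.2) + (1.2)·(1.2) + (-2.8)·(-2.8) + (-2.8)·(-2.8)) / 4 = 26.8/4 = 6.7
  Sample standard deviations s_i = √(s[i,i]):
  s(U) = √(4) = 2
  s(V) = √(6.7) = 2.5884

Step 3 — r_{ij} = s_{ij} / (s_i · s_j):
  r[U,U] = 1 (diagonal).
  r[U,V] = 2 / (2 · 2.5884) = 2 / 5.1769 = 0.3863
  r[V,V] = 1 (diagonal).

R is symmetric with unit diagonal. Assembling:

R = [[1, 0.3863],
 [0.3863, 1]]


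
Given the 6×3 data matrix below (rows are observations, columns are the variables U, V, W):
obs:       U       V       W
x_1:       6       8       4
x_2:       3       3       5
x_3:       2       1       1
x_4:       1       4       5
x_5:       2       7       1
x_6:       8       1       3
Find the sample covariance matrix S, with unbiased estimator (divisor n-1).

Step 1 — column means:
  mean(U) = (6 + 3 + 2 + 1 + 2 + 8) / 6 = 22/6 = 3.6667
  mean(V) = (8 + 3 + 1 + 4 + 7 + 1) / 6 = 24/6 = 4
  mean(W) = (4 + 5 + 1 + 5 + 1 + 3) / 6 = 19/6 = 3.1667

Step 2 — sample covariance S[i,j] = (1/(n-1)) · Σ_k (x_{k,i} - mean_i) · (x_{k,j} - mean_j), with n-1 = 5.
  S[U,U] = ((2.3333)·(2.3333) + (-0.6667)·(-0.6667) + (-1.6667)·(-1.6667) + (-2.6667)·(-2.6667) + (-1.6667)·(-1.6667) + (4.3333)·(4.3333)) / 5 = 37.3333/5 = 7.4667
  S[U,V] = ((2.3333)·(4) + (-0.6667)·(-1) + (-1.6667)·(-3) + (-2.6667)·(0) + (-1.6667)·(3) + (4.3333)·(-3)) / 5 = -3/5 = -0.6
  S[U,W] = ((2.3333)·(0.8333) + (-0.6667)·(1.8333) + (-1.6667)·(-2.1667) + (-2.6667)·(1.8333) + (-1.6667)·(-2.1667) + (4.3333)·(-0.1667)) / 5 = 2.3333/5 = 0.4667
  S[V,V] = ((4)·(4) + (-1)·(-1) + (-3)·(-3) + (0)·(0) + (3)·(3) + (-3)·(-3)) / 5 = 44/5 = 8.8
  S[V,W] = ((4)·(0.8333) + (-1)·(1.8333) + (-3)·(-2.1667) + (0)·(1.8333) + (3)·(-2.1667) + (-3)·(-0.1667)) / 5 = 2/5 = 0.4
  S[W,W] = ((0.8333)·(0.8333) + (1.8333)·(1.8333) + (-2.1667)·(-2.1667) + (1.8333)·(1.8333) + (-2.1667)·(-2.1667) + (-0.1667)·(-0.1667)) / 5 = 16.8333/5 = 3.3667

S is symmetric (S[j,i] = S[i,j]). Assembling:

S = [[7.4667, -0.6, 0.4667],
 [-0.6, 8.8, 0.4],
 [0.4667, 0.4, 3.3667]]


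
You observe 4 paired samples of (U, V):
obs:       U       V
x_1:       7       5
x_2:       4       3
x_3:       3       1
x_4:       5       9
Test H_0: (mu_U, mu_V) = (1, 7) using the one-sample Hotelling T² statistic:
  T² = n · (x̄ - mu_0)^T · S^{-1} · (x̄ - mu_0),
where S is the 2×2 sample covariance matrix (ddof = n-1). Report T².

Step 1 — sample mean vector:
  mean(U) = (7 + 4 + 3 + 5) / 4 = 19/4 = 4.75
  mean(V) = (5 + 3 + 1 + 9) / 4 = 18/4 = 4.5
  x̄ = (4.75, 4.5),  deviation x̄ - mu_0 = (4.75, 4.5) - (1, 7) = (3.75, -2.5).

Step 2 — sample covariance matrix, S[i,j] = (1/(n-1)) · Σ_k (x_{k,i} - mean_i) · (x_{k,j} - mean_j), divisor n-1 = 3:
  S[U,U] = ((2.25)·(2.25) + (-0.75)·(-0.75) + (-1.75)·(-1.75) + (0.25)·(0.25)) / 3 = 8.75/3 = 2.9167
  S[U,V] = ((2.25)·(0.5) + (-0.75)·(-1.5) + (-1.75)·(-3.5) + (0.25)·(4.5)) / 3 = 9.5/3 = 3.1667
  S[V,V] = ((0.5)·(0.5) + (-1.5)·(-1.5) + (-3.5)·(-3.5) + (4.5)·(4.5)) / 3 = 35/3 = 11.6667
  S = [[2.9167, 3.1667],
 [3.1667, 11.6667]].

Step 3 — invert S. det(S) = 2.9167·11.6667 - (3.1667)² = 24.
  S^{-1} = (1/det) · [[d, -b], [-b, a]] = [[0.4861, -0.1319],
 [-0.1319, 0.1215]].

Step 4 — quadratic form (x̄ - mu_0)^T · S^{-1} · (x̄ - mu_0):
  S^{-1} · (x̄ - mu_0) = (2.1528, -0.7986),
  (x̄ - mu_0)^T · [...] = (3.75)·(2.1528) + (-2.5)·(-0.7986) = 10.0694.

Step 5 — scale by n: T² = 4 · 10.0694 = 40.2778.

T² ≈ 40.2778


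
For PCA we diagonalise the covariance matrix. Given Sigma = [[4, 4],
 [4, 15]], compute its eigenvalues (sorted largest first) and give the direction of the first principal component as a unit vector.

Step 1 — characteristic polynomial of 2×2 Sigma:
  det(Sigma - λI) = λ² - trace · λ + det = 0.
  trace = 4 + 15 = 19, det = 4·15 - (4)² = 44.
Step 2 — discriminant:
  Δ = trace² - 4·det = 361 - 176 = 185.
Step 3 — eigenvalues:
  λ = (trace ± √Δ)/2 = (19 ± 13.6015)/2,
  λ_1 = 16.3007,  λ_2 = 2.6993.

Step 4 — unit eigenvector for λ_1: solve (Sigma - λ_1 I)v = 0. First row:
  (4 - 16.3007)·v_x + (4)·v_y = 0, i.e. (-12.3007)·v_x + (4)·v_y = 0,
  so v ∝ (b, λ_1 - a) = (4, 12.3007) = u.
  ||u|| = √((4)² + (12.3007)²) = √(167.3081) ≈ 12.9348,
  v_1 = u/||u|| ≈ (0.3092, 0.951) (||v_1|| = 1).

λ_1 = 16.3007,  λ_2 = 2.6993;  v_1 ≈ (0.3092, 0.951)


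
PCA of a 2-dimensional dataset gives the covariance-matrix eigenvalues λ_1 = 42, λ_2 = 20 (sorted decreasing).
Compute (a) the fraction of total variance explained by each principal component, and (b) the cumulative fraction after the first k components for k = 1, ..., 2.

Step 1 — total variance = trace(Sigma) = Σ λ_i = 42 + 20 = 62.

Step 2 — fraction explained by component i = λ_i / Σ λ:
  PC1: 42/62 = 0.6774
  PC2: 20/62 = 0.3226

Step 3 — cumulative fraction after k components = (λ_1 + ... + λ_k) / Σ λ:
  k = 1: 42/62 = 0.6774
  k = 2: (42 + 20)/62 = 62/62 = 1

Summary (fraction, with percent):

explained: PC1 0.6774 (67.74%), PC2 0.3226 (32.26%);  cumulative: 0.6774, 1


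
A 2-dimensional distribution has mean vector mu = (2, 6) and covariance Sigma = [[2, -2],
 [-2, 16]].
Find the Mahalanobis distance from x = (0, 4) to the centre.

Step 1 — centre the observation: (x - mu) = (-2, -2).

Step 2 — invert Sigma. det(Sigma) = 2·16 - (-2)² = 28.
  Sigma^{-1} = (1/det) · [[d, -b], [-b, a]] = [[0.5714, 0.0714],
 [0.0714, 0.0714]].

Step 3 — form the quadratic (x - mu)^T · Sigma^{-1} · (x - mu):
  Sigma^{-1} · (x - mu) = (-1.2857, -0.2857).
  (x - mu)^T · [Sigma^{-1} · (x - mu)] = (-2)·(-1.2857) + (-2)·(-0.2857) = 3.1429.

Step 4 — take square root: d = √(3.1429) ≈ 1.7728.

d(x, mu) = √(3.1429) ≈ 1.7728


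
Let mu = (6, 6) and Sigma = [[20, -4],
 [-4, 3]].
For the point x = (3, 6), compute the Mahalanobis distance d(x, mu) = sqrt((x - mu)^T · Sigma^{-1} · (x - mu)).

Step 1 — centre the observation: (x - mu) = (-3, 0).

Step 2 — invert Sigma. det(Sigma) = 20·3 - (-4)² = 44.
  Sigma^{-1} = (1/det) · [[d, -b], [-b, a]] = [[0.0682, 0.0909],
 [0.0909, 0.4545]].

Step 3 — form the quadratic (x - mu)^T · Sigma^{-1} · (x - mu):
  Sigma^{-1} · (x - mu) = (-0.2045, -0.2727).
  (x - mu)^T · [Sigma^{-1} · (x - mu)] = (-3)·(-0.2045) + (0)·(-0.2727) = 0.6136.

Step 4 — take square root: d = √(0.6136) ≈ 0.7833.

d(x, mu) = √(0.6136) ≈ 0.7833


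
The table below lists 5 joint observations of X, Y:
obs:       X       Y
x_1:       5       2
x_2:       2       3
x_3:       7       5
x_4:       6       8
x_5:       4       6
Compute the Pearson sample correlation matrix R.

Step 1 — column means:
  mean(X) = (5 + 2 + 7 + 6 + 4) / 5 = 24/5 = 4.8
  mean(Y) = (2 + 3 + 5 + 8 + 6) / 5 = 24/5 = 4.8

Step 2 — sample variances and covariances s[i,j] = (1/(n-1)) · Σ_k (x_{k,i} - mean_i) · (x_{k,j} - mean_j), with n-1 = 4:
  s[X,X] = ((0.2)·(0.2) + (-2.8)·(-2.8) + (2.2)·(2.2) + (1.2)·(1.2) + (-0.8)·(-0.8)) / 4 = 14.8/4 = 3.7
  s[X,Y] = ((0.2)·(-2.8) + (-2.8)·(-1.8) + (2.2)·(0.2) + (1.2)·(3.2) + (-0.8)·(1.2)) / 4 = 7.8/4 = 1.95
  s[Y,Y] = ((-2.8)·(-2.8) + (-1.8)·(-1.8) + (0.2)·(0.2) + (3.2)·(3.2) + (1.2)·(1.2)) / 4 = 22.8/4 = 5.7
  Sample standard deviations s_i = √(s[i,i]):
  s(X) = √(3.7) = 1.9235
  s(Y) = √(5.7) = 2.3875

Step 3 — r_{ij} = s_{ij} / (s_i · s_j):
  r[X,X] = 1 (diagonal).
  r[X,Y] = 1.95 / (1.9235 · 2.3875) = 1.95 / 4.5924 = 0.4246
  r[Y,Y] = 1 (diagonal).

R is symmetric with unit diagonal. Assembling:

R = [[1, 0.4246],
 [0.4246, 1]]


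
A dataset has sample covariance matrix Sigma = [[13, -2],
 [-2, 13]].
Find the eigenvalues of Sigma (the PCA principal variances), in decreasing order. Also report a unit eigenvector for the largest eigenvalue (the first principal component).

Step 1 — characteristic polynomial of 2×2 Sigma:
  det(Sigma - λI) = λ² - trace · λ + det = 0.
  trace = 13 + 13 = 26, det = 13·13 - (-2)² = 165.
Step 2 — discriminant:
  Δ = trace² - 4·det = 676 - 660 = 16.
Step 3 — eigenvalues:
  λ = (trace ± √Δ)/2 = (26 ± 4)/2,
  λ_1 = 15,  λ_2 = 11.

Step 4 — unit eigenvector for λ_1: solve (Sigma - λ_1 I)v = 0. First row:
  (13 - 15)·v_x + (-2)·v_y = 0, i.e. (-2)·v_x + (-2)·v_y = 0,
  so v ∝ (b, λ_1 - a) = (-2, 2); multiply by -1 so the first entry is positive: u = (2, -2).
  ||u|| = √((2)² + (-2)²) = √(8) ≈ 2.8284,
  v_1 = u/||u|| ≈ (0.7071, -0.7071) (||v_1|| = 1).

λ_1 = 15,  λ_2 = 11;  v_1 ≈ (0.7071, -0.7071)


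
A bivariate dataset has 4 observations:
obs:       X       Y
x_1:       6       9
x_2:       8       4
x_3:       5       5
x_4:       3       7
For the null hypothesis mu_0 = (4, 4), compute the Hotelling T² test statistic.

Step 1 — sample mean vector:
  mean(X) = (6 + 8 + 5 + 3) / 4 = 22/4 = 5.5
  mean(Y) = (9 + 4 + 5 + 7) / 4 = 25/4 = 6.25
  x̄ = (5.5, 6.25),  deviation x̄ - mu_0 = (5.5, 6.25) - (4, 4) = (1.5, 2.25).

Step 2 — sample covariance matrix, S[i,j] = (1/(n-1)) · Σ_k (x_{k,i} - mean_i) · (x_{k,j} - mean_j), divisor n-1 = 3:
  S[X,X] = ((0.5)·(0.5) + (2.5)·(2.5) + (-0.5)·(-0.5) + (-2.5)·(-2.5)) / 3 = 13/3 = 4.3333
  S[X,Y] = ((0.5)·(2.75) + (2.5)·(-2.25) + (-0.5)·(-1.25) + (-2.5)·(0.75)) / 3 = -5.5/3 = -1.8333
  S[Y,Y] = ((2.75)·(2.75) + (-2.25)·(-2.25) + (-1.25)·(-1.25) + (0.75)·(0.75)) / 3 = 14.75/3 = 4.9167
  S = [[4.3333, -1.8333],
 [-1.8333, 4.9167]].

Step 3 — invert S. det(S) = 4.3333·4.9167 - (-1.8333)² = 17.9444.
  S^{-1} = (1/det) · [[d, -b], [-b, a]] = [[0.274, 0.1022],
 [0.1022, 0.2415]].

Step 4 — quadratic form (x̄ - mu_0)^T · S^{-1} · (x̄ - mu_0):
  S^{-1} · (x̄ - mu_0) = (0.6409, 0.6966),
  (x̄ - mu_0)^T · [...] = (1.5)·(0.6409) + (2.25)·(0.6966) = 2.5286.

Step 5 — scale by n: T² = 4 · 2.5286 = 10.1146.

T² ≈ 10.1146


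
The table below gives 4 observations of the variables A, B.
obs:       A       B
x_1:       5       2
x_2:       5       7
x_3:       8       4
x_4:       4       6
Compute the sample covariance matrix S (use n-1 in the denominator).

Step 1 — column means:
  mean(A) = (5 + 5 + 8 + 4) / 4 = 22/4 = 5.5
  mean(B) = (2 + 7 + 4 + 6) / 4 = 19/4 = 4.75

Step 2 — sample covariance S[i,j] = (1/(n-1)) · Σ_k (x_{k,i} - mean_i) · (x_{k,j} - mean_j), with n-1 = 3.
  S[A,A] = ((-0.5)·(-0.5) + (-0.5)·(-0.5) + (2.5)·(2.5) + (-1.5)·(-1.5)) / 3 = 9/3 = 3
  S[A,B] = ((-0.5)·(-2.75) + (-0.5)·(2.25) + (2.5)·(-0.75) + (-1.5)·(1.25)) / 3 = -3.5/3 = -1.1667
  S[B,B] = ((-2.75)·(-2.75) + (2.25)·(2.25) + (-0.75)·(-0.75) + (1.25)·(1.25)) / 3 = 14.75/3 = 4.9167

S is symmetric (S[j,i] = S[i,j]). Assembling:

S = [[3, -1.1667],
 [-1.1667, 4.9167]]


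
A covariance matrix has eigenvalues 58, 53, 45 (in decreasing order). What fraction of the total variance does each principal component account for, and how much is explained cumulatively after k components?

Step 1 — total variance = trace(Sigma) = Σ λ_i = 58 + 53 + 45 = 156.

Step 2 — fraction explained by component i = λ_i / Σ λ:
  PC1: 58/156 = 0.3718
  PC2: 53/156 = 0.3397
  PC3: 45/156 = 0.2885

Step 3 — cumulative fraction after k components = (λ_1 + ... + λ_k) / Σ λ:
  k = 1: 58/156 = 0.3718
  k = 2: (58 + 53)/156 = 111/156 = 0.7115
  k = 3: (58 + 53 + 45)/156 = 156/156 = 1

Summary (fraction, with percent):

explained: PC1 0.3718 (37.18%), PC2 0.3397 (33.97%), PC3 0.2885 (28.85%);  cumulative: 0.3718, 0.7115, 1


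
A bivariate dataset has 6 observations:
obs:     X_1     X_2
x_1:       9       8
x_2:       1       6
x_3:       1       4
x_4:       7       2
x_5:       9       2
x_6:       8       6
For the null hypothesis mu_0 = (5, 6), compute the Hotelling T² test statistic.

Step 1 — sample mean vector:
  mean(X_1) = (9 + 1 + 1 + 7 + 9 + 8) / 6 = 35/6 = 5.8333
  mean(X_2) = (8 + 6 + 4 + 2 + 2 + 6) / 6 = 28/6 = 4.6667
  x̄ = (5.8333, 4.6667),  deviation x̄ - mu_0 = (5.8333, 4.6667) - (5, 6) = (0.8333, -1.3333).

Step 2 — sample covariance matrix, S[i,j] = (1/(n-1)) · Σ_k (x_{k,i} - mean_i) · (x_{k,j} - mean_j), divisor n-1 = 5:
  S[X_1,X_1] = ((3.1667)·(3.1667) + (-4.8333)·(-4.8333) + (-4.8333)·(-4.8333) + (1.1667)·(1.1667) + (3.1667)·(3.1667) + (2.1667)·(2.1667)) / 5 = 72.8333/5 = 14.5667
  S[X_1,X_2] = ((3.1667)·(3.3333) + (-4.8333)·(1.3333) + (-4.8333)·(-0.6667) + (1.1667)·(-2.6667) + (3.1667)·(-2.6667) + (2.1667)·(1.3333)) / 5 = -1.3333/5 = -0.2667
  S[X_2,X_2] = ((3.3333)·(3.3333) + (1.3333)·(1.3333) + (-0.6667)·(-0.6667) + (-2.6667)·(-2.6667) + (-2.6667)·(-2.6667) + (1.3333)·(1.3333)) / 5 = 29.3333/5 = 5.8667
  S = [[14.5667, -0.2667],
 [-0.2667, 5.8667]].

Step 3 — invert S. det(S) = 14.5667·5.8667 - (-0.2667)² = 85.3867.
  S^{-1} = (1/det) · [[d, -b], [-b, a]] = [[0.0687, 0.0031],
 [0.0031, 0.1706]].

Step 4 — quadratic form (x̄ - mu_0)^T · S^{-1} · (x̄ - mu_0):
  S^{-1} · (x̄ - mu_0) = (0.0531, -0.2249),
  (x̄ - mu_0)^T · [...] = (0.8333)·(0.0531) + (-1.3333)·(-0.2249) = 0.3441.

Step 5 — scale by n: T² = 6 · 0.3441 = 2.0643.

T² ≈ 2.0643


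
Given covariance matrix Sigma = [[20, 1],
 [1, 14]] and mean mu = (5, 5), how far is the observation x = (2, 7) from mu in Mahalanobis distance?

Step 1 — centre the observation: (x - mu) = (-3, 2).

Step 2 — invert Sigma. det(Sigma) = 20·14 - (1)² = 279.
  Sigma^{-1} = (1/det) · [[d, -b], [-b, a]] = [[0.0502, -0.0036],
 [-0.0036, 0.0717]].

Step 3 — form the quadratic (x - mu)^T · Sigma^{-1} · (x - mu):
  Sigma^{-1} · (x - mu) = (-0.1577, 0.1541).
  (x - mu)^T · [Sigma^{-1} · (x - mu)] = (-3)·(-0.1577) + (2)·(0.1541) = 0.7814.

Step 4 — take square root: d = √(0.7814) ≈ 0.8839.

d(x, mu) = √(0.7814) ≈ 0.8839


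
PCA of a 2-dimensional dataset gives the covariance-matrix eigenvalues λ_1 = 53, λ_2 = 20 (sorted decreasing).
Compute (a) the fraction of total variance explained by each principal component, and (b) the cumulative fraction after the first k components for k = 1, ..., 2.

Step 1 — total variance = trace(Sigma) = Σ λ_i = 53 + 20 = 73.

Step 2 — fraction explained by component i = λ_i / Σ λ:
  PC1: 53/73 = 0.726
  PC2: 20/73 = 0.274

Step 3 — cumulative fraction after k components = (λ_1 + ... + λ_k) / Σ λ:
  k = 1: 53/73 = 0.726
  k = 2: (53 + 20)/73 = 73/73 = 1

Summary (fraction, with percent):

explained: PC1 0.726 (72.6%), PC2 0.274 (27.4%);  cumulative: 0.726, 1


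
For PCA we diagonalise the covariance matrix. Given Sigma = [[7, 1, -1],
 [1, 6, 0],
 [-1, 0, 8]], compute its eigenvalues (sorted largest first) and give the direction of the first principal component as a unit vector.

Step 1 — characteristic polynomial p(λ) = det(λI - Sigma) = λ³ - tr·λ² + c_1·λ - det, where tr = trace, c_1 = sum of the principal 2×2 minors, det = det(Sigma):
  tr = 7 + 6 + 8 = 21,
  c_1 = (7·6 - (1)²) + (7·8 - (-1)²) + (6·8 - (0)²) = 41 + 55 + 48 = 144,
  det = 7·(6·8 - (0)²) - (1)·((1)·8 - (0)·(-1)) + (-1)·((1)·(0) - 6·(-1)) = 7·(48) - (1)·(8) + (-1)·(6) = 322.
  So p(λ) = λ³ - 21λ² + 144λ - 322.
Step 2 — look for an integer root (rational root theorem: any rational root is an integer divisor of 322). Testing λ = 7:
  p(7) = 343 - 1029 + 1008 - 322 = 0  ✓
  Dividing out (λ - 7): p(λ) = (λ - 7)(λ² - 14λ + 46).
Step 3 — remaining eigenvalues from the quadratic λ² - 14λ + 46 = 0:
  Δ = 14² - 4·46 = 196 - 184 = 12,  λ = (14 ± √12)/2 = (14 ± 3.4641)/2 ≈ 8.7321 or 5.2679.
  Sorted: λ_1 = 8.7321,  λ_2 = 7,  λ_3 = 5.2679  (check: sum = 21 = tr ✓).

Step 4 — unit eigenvector for λ_1 ≈ 8.7321: v spans the null space of (Sigma - λ_1 I), whose rows are
  r_1 = (-1.7321, 1, -1),  r_2 = (1, -2.7321, 0),  r_3 = (-1, 0, -0.7321).
  v is orthogonal to every row, so take v ∝ r_1 × r_2 = ((1)·(0) - (-1)·(-2.7321), (-1)·(1) - (-1.7321)·(0), (-1.7321)·(-2.7321) - (1)·(1)) ≈ (-2.7321, -1, 3.7321).
  Rescale (multiply by -1 so the first nonzero entry is positive): u = (2.7321, 1, -3.7321).
  ||u|| = √((2.7321)² + (1)² + (-3.7321)²) = √(22.3923) ≈ 4.7321,  v_1 = u/||u|| ≈ (0.5774, 0.2113, -0.7887) (||v_1|| = 1).

λ_1 = 8.7321,  λ_2 = 7,  λ_3 = 5.2679;  v_1 ≈ (0.5774, 0.2113, -0.7887)


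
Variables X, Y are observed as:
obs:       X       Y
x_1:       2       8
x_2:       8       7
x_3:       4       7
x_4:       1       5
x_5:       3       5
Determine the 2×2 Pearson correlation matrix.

Step 1 — column means:
  mean(X) = (2 + 8 + 4 + 1 + 3) / 5 = 18/5 = 3.6
  mean(Y) = (8 + 7 + 7 + 5 + 5) / 5 = 32/5 = 6.4

Step 2 — sample variances and covariances s[i,j] = (1/(n-1)) · Σ_k (x_{k,i} - mean_i) · (x_{k,j} - mean_j), with n-1 = 4:
  s[X,X] = ((-1.6)·(-1.6) + (4.4)·(4.4) + (0.4)·(0.4) + (-2.6)·(-2.6) + (-0.6)·(-0.6)) / 4 = 29.2/4 = 7.3
  s[X,Y] = ((-1.6)·(1.6) + (4.4)·(0.6) + (0.4)·(0.6) + (-2.6)·(-1.4) + (-0.6)·(-1.4)) / 4 = 4.8/4 = 1.2
  s[Y,Y] = ((1.6)·(1.6) + (0.6)·(0.6) + (0.6)·(0.6) + (-1.4)·(-1.4) + (-1.4)·(-1.4)) / 4 = 7.2/4 = 1.8
  Sample standard deviations s_i = √(s[i,i]):
  s(X) = √(7.3) = 2.7019
  s(Y) = √(1.8) = 1.3416

Step 3 — r_{ij} = s_{ij} / (s_i · s_j):
  r[X,X] = 1 (diagonal).
  r[X,Y] = 1.2 / (2.7019 · 1.3416) = 1.2 / 3.6249 = 0.331
  r[Y,Y] = 1 (diagonal).

R is symmetric with unit diagonal. Assembling:

R = [[1, 0.331],
 [0.331, 1]]


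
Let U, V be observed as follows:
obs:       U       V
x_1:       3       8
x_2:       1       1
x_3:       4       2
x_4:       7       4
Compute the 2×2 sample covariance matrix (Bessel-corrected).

Step 1 — column means:
  mean(U) = (3 + 1 + 4 + 7) / 4 = 15/4 = 3.75
  mean(V) = (8 + 1 + 2 + 4) / 4 = 15/4 = 3.75

Step 2 — sample covariance S[i,j] = (1/(n-1)) · Σ_k (x_{k,i} - mean_i) · (x_{k,j} - mean_j), with n-1 = 3.
  S[U,U] = ((-0.75)·(-0.75) + (-2.75)·(-2.75) + (0.25)·(0.25) + (3.25)·(3.25)) / 3 = 18.75/3 = 6.25
  S[U,V] = ((-0.75)·(4.25) + (-2.75)·(-2.75) + (0.25)·(-1.75) + (3.25)·(0.25)) / 3 = 4.75/3 = 1.5833
  S[V,V] = ((4.25)·(4.25) + (-2.75)·(-2.75) + (-1.75)·(-1.75) + (0.25)·(0.25)) / 3 = 28.75/3 = 9.5833

S is symmetric (S[j,i] = S[i,j]). Assembling:

S = [[6.25, 1.5833],
 [1.5833, 9.5833]]


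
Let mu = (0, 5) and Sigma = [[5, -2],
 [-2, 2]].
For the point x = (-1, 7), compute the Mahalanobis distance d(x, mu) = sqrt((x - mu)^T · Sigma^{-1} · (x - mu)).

Step 1 — centre the observation: (x - mu) = (-1, 2).

Step 2 — invert Sigma. det(Sigma) = 5·2 - (-2)² = 6.
  Sigma^{-1} = (1/det) · [[d, -b], [-b, a]] = [[0.3333, 0.3333],
 [0.3333, 0.8333]].

Step 3 — form the quadratic (x - mu)^T · Sigma^{-1} · (x - mu):
  Sigma^{-1} · (x - mu) = (0.3333, 1.3333).
  (x - mu)^T · [Sigma^{-1} · (x - mu)] = (-1)·(0.3333) + (2)·(1.3333) = 2.3333.

Step 4 — take square root: d = √(2.3333) ≈ 1.5275.

d(x, mu) = √(2.3333) ≈ 1.5275


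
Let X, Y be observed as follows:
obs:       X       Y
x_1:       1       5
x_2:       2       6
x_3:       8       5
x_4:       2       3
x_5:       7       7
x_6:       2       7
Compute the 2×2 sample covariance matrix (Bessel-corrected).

Step 1 — column means:
  mean(X) = (1 + 2 + 8 + 2 + 7 + 2) / 6 = 22/6 = 3.6667
  mean(Y) = (5 + 6 + 5 + 3 + 7 + 7) / 6 = 33/6 = 5.5

Step 2 — sample covariance S[i,j] = (1/(n-1)) · Σ_k (x_{k,i} - mean_i) · (x_{k,j} - mean_j), with n-1 = 5.
  S[X,X] = ((-2.6667)·(-2.6667) + (-1.6667)·(-1.6667) + (4.3333)·(4.3333) + (-1.6667)·(-1.6667) + (3.3333)·(3.3333) + (-1.6667)·(-1.6667)) / 5 = 45.3333/5 = 9.0667
  S[X,Y] = ((-2.6667)·(-0.5) + (-1.6667)·(0.5) + (4.3333)·(-0.5) + (-1.6667)·(-2.5) + (3.3333)·(1.5) + (-1.6667)·(1.5)) / 5 = 5/5 = 1
  S[Y,Y] = ((-0.5)·(-0.5) + (0.5)·(0.5) + (-0.5)·(-0.5) + (-2.5)·(-2.5) + (1.5)·(1.5) + (1.5)·(1.5)) / 5 = 11.5/5 = 2.3

S is symmetric (S[j,i] = S[i,j]). Assembling:

S = [[9.0667, 1],
 [1, 2.3]]
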